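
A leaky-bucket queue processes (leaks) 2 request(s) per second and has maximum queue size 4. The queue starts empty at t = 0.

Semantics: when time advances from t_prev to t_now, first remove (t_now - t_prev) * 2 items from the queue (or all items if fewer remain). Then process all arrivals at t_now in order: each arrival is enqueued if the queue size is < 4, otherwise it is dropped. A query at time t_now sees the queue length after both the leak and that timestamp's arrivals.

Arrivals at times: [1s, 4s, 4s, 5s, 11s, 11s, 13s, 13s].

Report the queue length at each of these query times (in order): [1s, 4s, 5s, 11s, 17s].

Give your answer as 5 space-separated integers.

Answer: 1 2 1 2 0

Derivation:
Queue lengths at query times:
  query t=1s: backlog = 1
  query t=4s: backlog = 2
  query t=5s: backlog = 1
  query t=11s: backlog = 2
  query t=17s: backlog = 0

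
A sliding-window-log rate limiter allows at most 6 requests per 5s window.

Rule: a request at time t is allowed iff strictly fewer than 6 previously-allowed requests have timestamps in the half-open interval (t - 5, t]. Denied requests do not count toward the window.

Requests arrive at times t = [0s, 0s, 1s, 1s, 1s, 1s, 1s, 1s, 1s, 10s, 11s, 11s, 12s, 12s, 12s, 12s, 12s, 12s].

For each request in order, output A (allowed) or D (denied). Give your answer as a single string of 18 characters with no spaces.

Tracking allowed requests in the window:
  req#1 t=0s: ALLOW
  req#2 t=0s: ALLOW
  req#3 t=1s: ALLOW
  req#4 t=1s: ALLOW
  req#5 t=1s: ALLOW
  req#6 t=1s: ALLOW
  req#7 t=1s: DENY
  req#8 t=1s: DENY
  req#9 t=1s: DENY
  req#10 t=10s: ALLOW
  req#11 t=11s: ALLOW
  req#12 t=11s: ALLOW
  req#13 t=12s: ALLOW
  req#14 t=12s: ALLOW
  req#15 t=12s: ALLOW
  req#16 t=12s: DENY
  req#17 t=12s: DENY
  req#18 t=12s: DENY

Answer: AAAAAADDDAAAAAADDD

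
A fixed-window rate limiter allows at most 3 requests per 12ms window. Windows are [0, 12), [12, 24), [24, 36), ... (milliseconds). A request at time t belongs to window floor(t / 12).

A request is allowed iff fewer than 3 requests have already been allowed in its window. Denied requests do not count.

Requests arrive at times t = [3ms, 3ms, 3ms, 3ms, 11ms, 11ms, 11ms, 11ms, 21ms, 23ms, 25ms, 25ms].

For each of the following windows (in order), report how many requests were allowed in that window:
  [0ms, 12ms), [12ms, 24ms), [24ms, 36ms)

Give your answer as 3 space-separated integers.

Processing requests:
  req#1 t=3ms (window 0): ALLOW
  req#2 t=3ms (window 0): ALLOW
  req#3 t=3ms (window 0): ALLOW
  req#4 t=3ms (window 0): DENY
  req#5 t=11ms (window 0): DENY
  req#6 t=11ms (window 0): DENY
  req#7 t=11ms (window 0): DENY
  req#8 t=11ms (window 0): DENY
  req#9 t=21ms (window 1): ALLOW
  req#10 t=23ms (window 1): ALLOW
  req#11 t=25ms (window 2): ALLOW
  req#12 t=25ms (window 2): ALLOW

Allowed counts by window: 3 2 2

Answer: 3 2 2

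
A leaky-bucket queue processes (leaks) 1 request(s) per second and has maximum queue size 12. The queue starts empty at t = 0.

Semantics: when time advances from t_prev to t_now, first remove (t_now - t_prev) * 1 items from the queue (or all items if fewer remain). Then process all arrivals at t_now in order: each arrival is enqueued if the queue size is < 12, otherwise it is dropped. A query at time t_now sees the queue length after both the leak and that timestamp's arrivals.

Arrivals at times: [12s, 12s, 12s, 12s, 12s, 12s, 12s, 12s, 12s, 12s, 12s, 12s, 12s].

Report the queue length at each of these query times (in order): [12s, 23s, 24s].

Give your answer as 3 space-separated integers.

Answer: 12 1 0

Derivation:
Queue lengths at query times:
  query t=12s: backlog = 12
  query t=23s: backlog = 1
  query t=24s: backlog = 0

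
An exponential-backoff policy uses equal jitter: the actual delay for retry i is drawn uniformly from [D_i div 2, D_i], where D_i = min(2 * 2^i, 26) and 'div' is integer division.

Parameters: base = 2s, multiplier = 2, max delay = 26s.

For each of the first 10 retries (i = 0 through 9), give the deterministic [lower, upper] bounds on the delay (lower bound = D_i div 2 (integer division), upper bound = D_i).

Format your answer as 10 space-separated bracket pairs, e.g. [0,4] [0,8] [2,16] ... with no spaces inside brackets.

Answer: [1,2] [2,4] [4,8] [8,16] [13,26] [13,26] [13,26] [13,26] [13,26] [13,26]

Derivation:
Computing bounds per retry:
  i=0: D_i=min(2*2^0,26)=2, bounds=[1,2]
  i=1: D_i=min(2*2^1,26)=4, bounds=[2,4]
  i=2: D_i=min(2*2^2,26)=8, bounds=[4,8]
  i=3: D_i=min(2*2^3,26)=16, bounds=[8,16]
  i=4: D_i=min(2*2^4,26)=26, bounds=[13,26]
  i=5: D_i=min(2*2^5,26)=26, bounds=[13,26]
  i=6: D_i=min(2*2^6,26)=26, bounds=[13,26]
  i=7: D_i=min(2*2^7,26)=26, bounds=[13,26]
  i=8: D_i=min(2*2^8,26)=26, bounds=[13,26]
  i=9: D_i=min(2*2^9,26)=26, bounds=[13,26]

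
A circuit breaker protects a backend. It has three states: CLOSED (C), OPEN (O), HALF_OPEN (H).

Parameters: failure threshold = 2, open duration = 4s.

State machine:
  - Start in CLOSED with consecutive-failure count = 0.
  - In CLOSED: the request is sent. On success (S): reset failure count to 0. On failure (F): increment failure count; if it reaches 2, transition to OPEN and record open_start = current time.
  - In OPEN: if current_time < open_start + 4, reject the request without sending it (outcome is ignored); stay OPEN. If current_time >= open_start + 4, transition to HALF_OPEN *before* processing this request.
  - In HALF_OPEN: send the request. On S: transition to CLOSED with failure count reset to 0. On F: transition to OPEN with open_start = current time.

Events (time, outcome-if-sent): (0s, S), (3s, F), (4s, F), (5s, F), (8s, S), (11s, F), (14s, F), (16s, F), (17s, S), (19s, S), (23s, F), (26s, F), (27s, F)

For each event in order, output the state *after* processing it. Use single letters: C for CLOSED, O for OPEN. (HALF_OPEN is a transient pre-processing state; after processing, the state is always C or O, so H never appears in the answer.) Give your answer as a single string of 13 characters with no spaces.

Answer: CCOOCCOOOCCOO

Derivation:
State after each event:
  event#1 t=0s outcome=S: state=CLOSED
  event#2 t=3s outcome=F: state=CLOSED
  event#3 t=4s outcome=F: state=OPEN
  event#4 t=5s outcome=F: state=OPEN
  event#5 t=8s outcome=S: state=CLOSED
  event#6 t=11s outcome=F: state=CLOSED
  event#7 t=14s outcome=F: state=OPEN
  event#8 t=16s outcome=F: state=OPEN
  event#9 t=17s outcome=S: state=OPEN
  event#10 t=19s outcome=S: state=CLOSED
  event#11 t=23s outcome=F: state=CLOSED
  event#12 t=26s outcome=F: state=OPEN
  event#13 t=27s outcome=F: state=OPEN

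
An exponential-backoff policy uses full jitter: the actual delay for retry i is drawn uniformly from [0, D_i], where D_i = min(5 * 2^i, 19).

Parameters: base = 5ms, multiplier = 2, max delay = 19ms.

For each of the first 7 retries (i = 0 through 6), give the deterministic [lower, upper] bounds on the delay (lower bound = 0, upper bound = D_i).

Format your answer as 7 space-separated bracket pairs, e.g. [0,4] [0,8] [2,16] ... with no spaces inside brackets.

Computing bounds per retry:
  i=0: D_i=min(5*2^0,19)=5, bounds=[0,5]
  i=1: D_i=min(5*2^1,19)=10, bounds=[0,10]
  i=2: D_i=min(5*2^2,19)=19, bounds=[0,19]
  i=3: D_i=min(5*2^3,19)=19, bounds=[0,19]
  i=4: D_i=min(5*2^4,19)=19, bounds=[0,19]
  i=5: D_i=min(5*2^5,19)=19, bounds=[0,19]
  i=6: D_i=min(5*2^6,19)=19, bounds=[0,19]

Answer: [0,5] [0,10] [0,19] [0,19] [0,19] [0,19] [0,19]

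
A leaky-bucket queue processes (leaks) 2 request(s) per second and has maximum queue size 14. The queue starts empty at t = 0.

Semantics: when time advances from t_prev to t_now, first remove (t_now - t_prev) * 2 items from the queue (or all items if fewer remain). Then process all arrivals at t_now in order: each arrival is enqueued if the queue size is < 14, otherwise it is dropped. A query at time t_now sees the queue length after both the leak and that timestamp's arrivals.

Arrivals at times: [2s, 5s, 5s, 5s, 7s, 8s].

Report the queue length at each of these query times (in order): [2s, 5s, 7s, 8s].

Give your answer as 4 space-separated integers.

Answer: 1 3 1 1

Derivation:
Queue lengths at query times:
  query t=2s: backlog = 1
  query t=5s: backlog = 3
  query t=7s: backlog = 1
  query t=8s: backlog = 1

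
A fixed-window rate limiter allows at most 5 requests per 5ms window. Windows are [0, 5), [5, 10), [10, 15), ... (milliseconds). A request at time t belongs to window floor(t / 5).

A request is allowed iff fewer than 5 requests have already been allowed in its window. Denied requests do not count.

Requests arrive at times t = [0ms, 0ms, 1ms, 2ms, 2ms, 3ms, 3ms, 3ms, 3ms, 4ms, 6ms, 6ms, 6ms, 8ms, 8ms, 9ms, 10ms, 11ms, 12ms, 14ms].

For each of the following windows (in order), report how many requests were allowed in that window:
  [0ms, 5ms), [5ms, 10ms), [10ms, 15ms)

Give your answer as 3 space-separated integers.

Answer: 5 5 4

Derivation:
Processing requests:
  req#1 t=0ms (window 0): ALLOW
  req#2 t=0ms (window 0): ALLOW
  req#3 t=1ms (window 0): ALLOW
  req#4 t=2ms (window 0): ALLOW
  req#5 t=2ms (window 0): ALLOW
  req#6 t=3ms (window 0): DENY
  req#7 t=3ms (window 0): DENY
  req#8 t=3ms (window 0): DENY
  req#9 t=3ms (window 0): DENY
  req#10 t=4ms (window 0): DENY
  req#11 t=6ms (window 1): ALLOW
  req#12 t=6ms (window 1): ALLOW
  req#13 t=6ms (window 1): ALLOW
  req#14 t=8ms (window 1): ALLOW
  req#15 t=8ms (window 1): ALLOW
  req#16 t=9ms (window 1): DENY
  req#17 t=10ms (window 2): ALLOW
  req#18 t=11ms (window 2): ALLOW
  req#19 t=12ms (window 2): ALLOW
  req#20 t=14ms (window 2): ALLOW

Allowed counts by window: 5 5 4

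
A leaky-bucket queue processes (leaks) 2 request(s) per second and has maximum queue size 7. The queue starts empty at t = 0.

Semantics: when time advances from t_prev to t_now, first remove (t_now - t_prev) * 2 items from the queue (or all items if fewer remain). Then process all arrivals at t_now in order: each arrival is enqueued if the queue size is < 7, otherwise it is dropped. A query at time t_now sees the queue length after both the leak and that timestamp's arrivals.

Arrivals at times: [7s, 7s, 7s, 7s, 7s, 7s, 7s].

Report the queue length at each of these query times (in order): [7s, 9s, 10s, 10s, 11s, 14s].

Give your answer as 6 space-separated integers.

Queue lengths at query times:
  query t=7s: backlog = 7
  query t=9s: backlog = 3
  query t=10s: backlog = 1
  query t=10s: backlog = 1
  query t=11s: backlog = 0
  query t=14s: backlog = 0

Answer: 7 3 1 1 0 0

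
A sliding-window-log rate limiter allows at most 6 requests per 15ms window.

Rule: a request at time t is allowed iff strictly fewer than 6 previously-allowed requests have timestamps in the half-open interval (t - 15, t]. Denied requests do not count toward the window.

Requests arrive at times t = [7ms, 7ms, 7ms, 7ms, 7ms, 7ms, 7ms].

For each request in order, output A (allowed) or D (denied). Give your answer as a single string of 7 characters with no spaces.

Answer: AAAAAAD

Derivation:
Tracking allowed requests in the window:
  req#1 t=7ms: ALLOW
  req#2 t=7ms: ALLOW
  req#3 t=7ms: ALLOW
  req#4 t=7ms: ALLOW
  req#5 t=7ms: ALLOW
  req#6 t=7ms: ALLOW
  req#7 t=7ms: DENY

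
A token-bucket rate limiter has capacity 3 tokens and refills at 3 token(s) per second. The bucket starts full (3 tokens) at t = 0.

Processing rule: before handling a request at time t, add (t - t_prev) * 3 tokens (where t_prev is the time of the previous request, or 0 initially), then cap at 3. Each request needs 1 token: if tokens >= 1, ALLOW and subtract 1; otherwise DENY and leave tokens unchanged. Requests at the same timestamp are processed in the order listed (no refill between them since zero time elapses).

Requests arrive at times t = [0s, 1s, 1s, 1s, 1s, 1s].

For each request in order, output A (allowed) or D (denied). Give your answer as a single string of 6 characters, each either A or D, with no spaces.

Answer: AAAADD

Derivation:
Simulating step by step:
  req#1 t=0s: ALLOW
  req#2 t=1s: ALLOW
  req#3 t=1s: ALLOW
  req#4 t=1s: ALLOW
  req#5 t=1s: DENY
  req#6 t=1s: DENY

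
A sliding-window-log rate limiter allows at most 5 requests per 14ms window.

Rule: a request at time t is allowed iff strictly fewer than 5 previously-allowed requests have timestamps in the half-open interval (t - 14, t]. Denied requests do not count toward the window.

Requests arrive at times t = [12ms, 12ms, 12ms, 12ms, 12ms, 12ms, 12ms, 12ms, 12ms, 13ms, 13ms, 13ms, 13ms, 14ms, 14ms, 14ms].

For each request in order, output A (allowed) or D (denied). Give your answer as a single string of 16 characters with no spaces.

Answer: AAAAADDDDDDDDDDD

Derivation:
Tracking allowed requests in the window:
  req#1 t=12ms: ALLOW
  req#2 t=12ms: ALLOW
  req#3 t=12ms: ALLOW
  req#4 t=12ms: ALLOW
  req#5 t=12ms: ALLOW
  req#6 t=12ms: DENY
  req#7 t=12ms: DENY
  req#8 t=12ms: DENY
  req#9 t=12ms: DENY
  req#10 t=13ms: DENY
  req#11 t=13ms: DENY
  req#12 t=13ms: DENY
  req#13 t=13ms: DENY
  req#14 t=14ms: DENY
  req#15 t=14ms: DENY
  req#16 t=14ms: DENY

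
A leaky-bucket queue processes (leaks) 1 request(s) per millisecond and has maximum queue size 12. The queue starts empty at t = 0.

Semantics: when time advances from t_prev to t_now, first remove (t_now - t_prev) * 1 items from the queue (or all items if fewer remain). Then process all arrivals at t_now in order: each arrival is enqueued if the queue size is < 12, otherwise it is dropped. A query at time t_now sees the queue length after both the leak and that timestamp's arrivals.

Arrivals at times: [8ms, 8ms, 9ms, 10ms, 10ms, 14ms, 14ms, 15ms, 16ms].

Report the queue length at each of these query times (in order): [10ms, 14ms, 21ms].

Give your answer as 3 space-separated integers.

Queue lengths at query times:
  query t=10ms: backlog = 3
  query t=14ms: backlog = 2
  query t=21ms: backlog = 0

Answer: 3 2 0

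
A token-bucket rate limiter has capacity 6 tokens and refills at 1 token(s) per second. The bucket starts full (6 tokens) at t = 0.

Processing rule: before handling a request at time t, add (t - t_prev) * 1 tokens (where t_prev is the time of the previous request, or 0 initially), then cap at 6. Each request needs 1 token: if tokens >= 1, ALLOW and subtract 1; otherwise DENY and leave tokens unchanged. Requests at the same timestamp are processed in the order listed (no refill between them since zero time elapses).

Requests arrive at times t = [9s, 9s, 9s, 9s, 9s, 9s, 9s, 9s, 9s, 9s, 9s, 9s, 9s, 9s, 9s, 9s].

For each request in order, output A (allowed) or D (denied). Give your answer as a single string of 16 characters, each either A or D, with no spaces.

Answer: AAAAAADDDDDDDDDD

Derivation:
Simulating step by step:
  req#1 t=9s: ALLOW
  req#2 t=9s: ALLOW
  req#3 t=9s: ALLOW
  req#4 t=9s: ALLOW
  req#5 t=9s: ALLOW
  req#6 t=9s: ALLOW
  req#7 t=9s: DENY
  req#8 t=9s: DENY
  req#9 t=9s: DENY
  req#10 t=9s: DENY
  req#11 t=9s: DENY
  req#12 t=9s: DENY
  req#13 t=9s: DENY
  req#14 t=9s: DENY
  req#15 t=9s: DENY
  req#16 t=9s: DENY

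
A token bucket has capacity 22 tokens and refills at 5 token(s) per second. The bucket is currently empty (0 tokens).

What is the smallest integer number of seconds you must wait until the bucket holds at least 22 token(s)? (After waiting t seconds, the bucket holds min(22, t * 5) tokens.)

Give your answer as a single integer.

Answer: 5

Derivation:
Need t * 5 >= 22, so t >= 22/5.
Smallest integer t = ceil(22/5) = 5.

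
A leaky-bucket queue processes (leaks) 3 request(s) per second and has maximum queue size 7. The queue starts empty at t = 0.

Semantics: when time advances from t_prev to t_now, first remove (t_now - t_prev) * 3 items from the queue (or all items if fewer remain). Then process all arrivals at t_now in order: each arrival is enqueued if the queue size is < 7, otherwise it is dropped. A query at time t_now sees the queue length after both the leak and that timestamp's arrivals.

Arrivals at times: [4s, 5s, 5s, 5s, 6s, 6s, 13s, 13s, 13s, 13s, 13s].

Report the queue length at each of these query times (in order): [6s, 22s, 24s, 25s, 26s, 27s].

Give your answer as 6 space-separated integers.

Queue lengths at query times:
  query t=6s: backlog = 2
  query t=22s: backlog = 0
  query t=24s: backlog = 0
  query t=25s: backlog = 0
  query t=26s: backlog = 0
  query t=27s: backlog = 0

Answer: 2 0 0 0 0 0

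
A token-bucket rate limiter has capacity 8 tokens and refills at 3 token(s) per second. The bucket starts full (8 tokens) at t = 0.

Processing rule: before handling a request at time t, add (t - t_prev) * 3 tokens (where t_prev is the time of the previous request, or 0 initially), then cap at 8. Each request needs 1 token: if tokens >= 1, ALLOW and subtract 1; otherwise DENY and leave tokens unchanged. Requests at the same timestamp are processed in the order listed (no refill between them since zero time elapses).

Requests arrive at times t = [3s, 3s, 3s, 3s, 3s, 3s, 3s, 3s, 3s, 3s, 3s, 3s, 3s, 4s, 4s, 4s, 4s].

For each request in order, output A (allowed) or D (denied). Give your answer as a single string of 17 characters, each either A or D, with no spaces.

Simulating step by step:
  req#1 t=3s: ALLOW
  req#2 t=3s: ALLOW
  req#3 t=3s: ALLOW
  req#4 t=3s: ALLOW
  req#5 t=3s: ALLOW
  req#6 t=3s: ALLOW
  req#7 t=3s: ALLOW
  req#8 t=3s: ALLOW
  req#9 t=3s: DENY
  req#10 t=3s: DENY
  req#11 t=3s: DENY
  req#12 t=3s: DENY
  req#13 t=3s: DENY
  req#14 t=4s: ALLOW
  req#15 t=4s: ALLOW
  req#16 t=4s: ALLOW
  req#17 t=4s: DENY

Answer: AAAAAAAADDDDDAAAD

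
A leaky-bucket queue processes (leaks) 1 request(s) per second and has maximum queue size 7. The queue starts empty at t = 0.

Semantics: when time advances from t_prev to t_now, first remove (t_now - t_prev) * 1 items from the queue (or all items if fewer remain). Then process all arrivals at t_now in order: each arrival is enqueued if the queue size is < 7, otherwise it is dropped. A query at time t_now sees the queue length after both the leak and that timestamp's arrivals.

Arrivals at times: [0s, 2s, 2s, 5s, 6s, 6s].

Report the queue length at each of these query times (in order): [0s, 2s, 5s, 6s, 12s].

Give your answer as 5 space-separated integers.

Answer: 1 2 1 2 0

Derivation:
Queue lengths at query times:
  query t=0s: backlog = 1
  query t=2s: backlog = 2
  query t=5s: backlog = 1
  query t=6s: backlog = 2
  query t=12s: backlog = 0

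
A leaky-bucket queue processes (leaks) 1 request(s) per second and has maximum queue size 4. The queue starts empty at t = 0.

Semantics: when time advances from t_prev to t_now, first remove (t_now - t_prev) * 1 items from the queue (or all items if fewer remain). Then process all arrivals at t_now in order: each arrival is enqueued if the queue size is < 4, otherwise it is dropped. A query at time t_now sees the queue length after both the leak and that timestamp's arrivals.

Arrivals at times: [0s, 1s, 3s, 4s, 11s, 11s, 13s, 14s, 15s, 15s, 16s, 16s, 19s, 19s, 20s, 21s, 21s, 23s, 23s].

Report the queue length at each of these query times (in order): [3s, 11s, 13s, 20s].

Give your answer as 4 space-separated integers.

Queue lengths at query times:
  query t=3s: backlog = 1
  query t=11s: backlog = 2
  query t=13s: backlog = 1
  query t=20s: backlog = 2

Answer: 1 2 1 2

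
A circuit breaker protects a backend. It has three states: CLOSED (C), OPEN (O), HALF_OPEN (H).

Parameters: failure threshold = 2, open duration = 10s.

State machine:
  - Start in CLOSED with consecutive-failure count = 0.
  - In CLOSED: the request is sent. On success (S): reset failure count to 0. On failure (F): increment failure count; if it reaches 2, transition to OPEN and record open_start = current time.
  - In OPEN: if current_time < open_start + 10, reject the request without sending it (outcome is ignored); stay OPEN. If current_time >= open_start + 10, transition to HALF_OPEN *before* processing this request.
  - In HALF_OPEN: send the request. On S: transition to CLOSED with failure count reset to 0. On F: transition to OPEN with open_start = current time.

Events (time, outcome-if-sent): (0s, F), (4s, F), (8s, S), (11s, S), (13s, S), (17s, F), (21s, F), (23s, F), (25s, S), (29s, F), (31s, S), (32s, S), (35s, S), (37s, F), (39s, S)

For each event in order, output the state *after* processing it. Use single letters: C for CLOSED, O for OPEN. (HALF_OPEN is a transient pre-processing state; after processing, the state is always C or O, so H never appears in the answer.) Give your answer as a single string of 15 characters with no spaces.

State after each event:
  event#1 t=0s outcome=F: state=CLOSED
  event#2 t=4s outcome=F: state=OPEN
  event#3 t=8s outcome=S: state=OPEN
  event#4 t=11s outcome=S: state=OPEN
  event#5 t=13s outcome=S: state=OPEN
  event#6 t=17s outcome=F: state=OPEN
  event#7 t=21s outcome=F: state=OPEN
  event#8 t=23s outcome=F: state=OPEN
  event#9 t=25s outcome=S: state=OPEN
  event#10 t=29s outcome=F: state=OPEN
  event#11 t=31s outcome=S: state=OPEN
  event#12 t=32s outcome=S: state=OPEN
  event#13 t=35s outcome=S: state=OPEN
  event#14 t=37s outcome=F: state=OPEN
  event#15 t=39s outcome=S: state=CLOSED

Answer: COOOOOOOOOOOOOC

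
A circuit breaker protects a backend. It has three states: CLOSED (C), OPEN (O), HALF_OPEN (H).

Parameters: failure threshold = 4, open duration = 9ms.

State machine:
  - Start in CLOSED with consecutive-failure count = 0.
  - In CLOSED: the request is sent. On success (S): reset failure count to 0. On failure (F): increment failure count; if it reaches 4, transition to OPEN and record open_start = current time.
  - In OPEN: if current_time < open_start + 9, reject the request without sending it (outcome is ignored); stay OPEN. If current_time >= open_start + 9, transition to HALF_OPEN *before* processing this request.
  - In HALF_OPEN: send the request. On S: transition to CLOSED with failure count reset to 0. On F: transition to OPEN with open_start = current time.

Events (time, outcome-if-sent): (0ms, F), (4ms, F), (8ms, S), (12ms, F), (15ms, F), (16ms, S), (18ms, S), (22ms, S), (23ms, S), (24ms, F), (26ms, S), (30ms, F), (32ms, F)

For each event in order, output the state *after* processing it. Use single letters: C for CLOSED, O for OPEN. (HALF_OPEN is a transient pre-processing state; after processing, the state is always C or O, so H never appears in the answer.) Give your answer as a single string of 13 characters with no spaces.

Answer: CCCCCCCCCCCCC

Derivation:
State after each event:
  event#1 t=0ms outcome=F: state=CLOSED
  event#2 t=4ms outcome=F: state=CLOSED
  event#3 t=8ms outcome=S: state=CLOSED
  event#4 t=12ms outcome=F: state=CLOSED
  event#5 t=15ms outcome=F: state=CLOSED
  event#6 t=16ms outcome=S: state=CLOSED
  event#7 t=18ms outcome=S: state=CLOSED
  event#8 t=22ms outcome=S: state=CLOSED
  event#9 t=23ms outcome=S: state=CLOSED
  event#10 t=24ms outcome=F: state=CLOSED
  event#11 t=26ms outcome=S: state=CLOSED
  event#12 t=30ms outcome=F: state=CLOSED
  event#13 t=32ms outcome=F: state=CLOSED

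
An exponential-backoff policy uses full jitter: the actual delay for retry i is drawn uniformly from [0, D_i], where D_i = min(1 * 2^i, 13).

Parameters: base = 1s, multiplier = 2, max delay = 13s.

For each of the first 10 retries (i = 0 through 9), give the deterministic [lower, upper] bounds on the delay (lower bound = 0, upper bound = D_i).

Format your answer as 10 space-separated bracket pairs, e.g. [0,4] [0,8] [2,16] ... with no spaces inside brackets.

Answer: [0,1] [0,2] [0,4] [0,8] [0,13] [0,13] [0,13] [0,13] [0,13] [0,13]

Derivation:
Computing bounds per retry:
  i=0: D_i=min(1*2^0,13)=1, bounds=[0,1]
  i=1: D_i=min(1*2^1,13)=2, bounds=[0,2]
  i=2: D_i=min(1*2^2,13)=4, bounds=[0,4]
  i=3: D_i=min(1*2^3,13)=8, bounds=[0,8]
  i=4: D_i=min(1*2^4,13)=13, bounds=[0,13]
  i=5: D_i=min(1*2^5,13)=13, bounds=[0,13]
  i=6: D_i=min(1*2^6,13)=13, bounds=[0,13]
  i=7: D_i=min(1*2^7,13)=13, bounds=[0,13]
  i=8: D_i=min(1*2^8,13)=13, bounds=[0,13]
  i=9: D_i=min(1*2^9,13)=13, bounds=[0,13]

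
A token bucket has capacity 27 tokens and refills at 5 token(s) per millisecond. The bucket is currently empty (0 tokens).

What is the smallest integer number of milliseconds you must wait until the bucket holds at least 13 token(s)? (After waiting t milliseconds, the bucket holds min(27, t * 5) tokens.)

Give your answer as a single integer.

Need t * 5 >= 13, so t >= 13/5.
Smallest integer t = ceil(13/5) = 3.

Answer: 3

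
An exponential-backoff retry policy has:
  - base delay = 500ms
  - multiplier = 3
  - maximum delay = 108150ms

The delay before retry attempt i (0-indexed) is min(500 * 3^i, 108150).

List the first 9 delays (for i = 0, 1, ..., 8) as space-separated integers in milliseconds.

Answer: 500 1500 4500 13500 40500 108150 108150 108150 108150

Derivation:
Computing each delay:
  i=0: min(500*3^0, 108150) = 500
  i=1: min(500*3^1, 108150) = 1500
  i=2: min(500*3^2, 108150) = 4500
  i=3: min(500*3^3, 108150) = 13500
  i=4: min(500*3^4, 108150) = 40500
  i=5: min(500*3^5, 108150) = 108150
  i=6: min(500*3^6, 108150) = 108150
  i=7: min(500*3^7, 108150) = 108150
  i=8: min(500*3^8, 108150) = 108150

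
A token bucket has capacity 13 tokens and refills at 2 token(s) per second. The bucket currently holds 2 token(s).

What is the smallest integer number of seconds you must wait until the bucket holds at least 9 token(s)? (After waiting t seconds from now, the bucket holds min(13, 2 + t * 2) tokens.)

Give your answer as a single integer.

Answer: 4

Derivation:
Need 2 + t * 2 >= 9, so t >= 7/2.
Smallest integer t = ceil(7/2) = 4.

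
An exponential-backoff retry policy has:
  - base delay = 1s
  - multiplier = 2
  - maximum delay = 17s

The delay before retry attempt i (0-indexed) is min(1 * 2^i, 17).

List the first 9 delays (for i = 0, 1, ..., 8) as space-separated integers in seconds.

Computing each delay:
  i=0: min(1*2^0, 17) = 1
  i=1: min(1*2^1, 17) = 2
  i=2: min(1*2^2, 17) = 4
  i=3: min(1*2^3, 17) = 8
  i=4: min(1*2^4, 17) = 16
  i=5: min(1*2^5, 17) = 17
  i=6: min(1*2^6, 17) = 17
  i=7: min(1*2^7, 17) = 17
  i=8: min(1*2^8, 17) = 17

Answer: 1 2 4 8 16 17 17 17 17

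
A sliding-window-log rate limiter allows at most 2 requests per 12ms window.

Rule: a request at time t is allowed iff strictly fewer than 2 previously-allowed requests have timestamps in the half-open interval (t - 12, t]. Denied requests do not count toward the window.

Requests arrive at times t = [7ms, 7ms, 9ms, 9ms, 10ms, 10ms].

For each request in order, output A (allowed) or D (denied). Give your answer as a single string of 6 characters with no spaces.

Tracking allowed requests in the window:
  req#1 t=7ms: ALLOW
  req#2 t=7ms: ALLOW
  req#3 t=9ms: DENY
  req#4 t=9ms: DENY
  req#5 t=10ms: DENY
  req#6 t=10ms: DENY

Answer: AADDDD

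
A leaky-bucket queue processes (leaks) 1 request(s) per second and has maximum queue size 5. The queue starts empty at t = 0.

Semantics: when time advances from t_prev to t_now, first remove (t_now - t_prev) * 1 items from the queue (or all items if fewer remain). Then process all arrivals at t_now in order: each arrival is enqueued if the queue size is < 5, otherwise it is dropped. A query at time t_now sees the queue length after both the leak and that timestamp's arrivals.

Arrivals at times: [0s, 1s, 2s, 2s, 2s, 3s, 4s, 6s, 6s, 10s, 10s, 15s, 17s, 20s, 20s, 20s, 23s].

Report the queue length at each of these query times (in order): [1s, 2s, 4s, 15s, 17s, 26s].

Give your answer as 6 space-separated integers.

Answer: 1 3 3 1 1 0

Derivation:
Queue lengths at query times:
  query t=1s: backlog = 1
  query t=2s: backlog = 3
  query t=4s: backlog = 3
  query t=15s: backlog = 1
  query t=17s: backlog = 1
  query t=26s: backlog = 0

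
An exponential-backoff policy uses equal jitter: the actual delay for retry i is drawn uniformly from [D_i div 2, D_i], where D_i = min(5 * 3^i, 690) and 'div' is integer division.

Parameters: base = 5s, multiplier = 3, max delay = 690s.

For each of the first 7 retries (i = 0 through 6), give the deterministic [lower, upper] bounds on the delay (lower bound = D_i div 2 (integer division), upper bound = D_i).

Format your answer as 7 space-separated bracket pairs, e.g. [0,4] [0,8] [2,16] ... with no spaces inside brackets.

Answer: [2,5] [7,15] [22,45] [67,135] [202,405] [345,690] [345,690]

Derivation:
Computing bounds per retry:
  i=0: D_i=min(5*3^0,690)=5, bounds=[2,5]
  i=1: D_i=min(5*3^1,690)=15, bounds=[7,15]
  i=2: D_i=min(5*3^2,690)=45, bounds=[22,45]
  i=3: D_i=min(5*3^3,690)=135, bounds=[67,135]
  i=4: D_i=min(5*3^4,690)=405, bounds=[202,405]
  i=5: D_i=min(5*3^5,690)=690, bounds=[345,690]
  i=6: D_i=min(5*3^6,690)=690, bounds=[345,690]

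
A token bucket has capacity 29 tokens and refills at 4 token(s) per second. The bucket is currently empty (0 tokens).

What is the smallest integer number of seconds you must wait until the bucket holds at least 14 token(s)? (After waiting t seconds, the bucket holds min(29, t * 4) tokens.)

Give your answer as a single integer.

Need t * 4 >= 14, so t >= 14/4.
Smallest integer t = ceil(14/4) = 4.

Answer: 4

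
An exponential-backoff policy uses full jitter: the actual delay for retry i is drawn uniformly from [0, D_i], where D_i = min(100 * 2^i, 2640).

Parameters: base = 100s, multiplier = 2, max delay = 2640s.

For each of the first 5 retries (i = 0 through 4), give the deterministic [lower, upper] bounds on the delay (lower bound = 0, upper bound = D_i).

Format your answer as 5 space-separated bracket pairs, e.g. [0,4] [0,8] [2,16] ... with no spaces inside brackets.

Answer: [0,100] [0,200] [0,400] [0,800] [0,1600]

Derivation:
Computing bounds per retry:
  i=0: D_i=min(100*2^0,2640)=100, bounds=[0,100]
  i=1: D_i=min(100*2^1,2640)=200, bounds=[0,200]
  i=2: D_i=min(100*2^2,2640)=400, bounds=[0,400]
  i=3: D_i=min(100*2^3,2640)=800, bounds=[0,800]
  i=4: D_i=min(100*2^4,2640)=1600, bounds=[0,1600]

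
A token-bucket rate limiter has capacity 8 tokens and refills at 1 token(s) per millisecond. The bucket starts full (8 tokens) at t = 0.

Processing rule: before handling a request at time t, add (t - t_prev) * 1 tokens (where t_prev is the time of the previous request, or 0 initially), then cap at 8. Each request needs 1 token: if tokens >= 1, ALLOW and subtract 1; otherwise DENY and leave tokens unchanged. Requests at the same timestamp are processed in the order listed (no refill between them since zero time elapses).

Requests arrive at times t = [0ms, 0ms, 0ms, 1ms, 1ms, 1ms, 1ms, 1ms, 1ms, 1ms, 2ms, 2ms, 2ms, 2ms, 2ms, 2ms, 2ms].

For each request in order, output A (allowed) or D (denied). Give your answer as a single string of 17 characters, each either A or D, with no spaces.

Answer: AAAAAAAAADADDDDDD

Derivation:
Simulating step by step:
  req#1 t=0ms: ALLOW
  req#2 t=0ms: ALLOW
  req#3 t=0ms: ALLOW
  req#4 t=1ms: ALLOW
  req#5 t=1ms: ALLOW
  req#6 t=1ms: ALLOW
  req#7 t=1ms: ALLOW
  req#8 t=1ms: ALLOW
  req#9 t=1ms: ALLOW
  req#10 t=1ms: DENY
  req#11 t=2ms: ALLOW
  req#12 t=2ms: DENY
  req#13 t=2ms: DENY
  req#14 t=2ms: DENY
  req#15 t=2ms: DENY
  req#16 t=2ms: DENY
  req#17 t=2ms: DENY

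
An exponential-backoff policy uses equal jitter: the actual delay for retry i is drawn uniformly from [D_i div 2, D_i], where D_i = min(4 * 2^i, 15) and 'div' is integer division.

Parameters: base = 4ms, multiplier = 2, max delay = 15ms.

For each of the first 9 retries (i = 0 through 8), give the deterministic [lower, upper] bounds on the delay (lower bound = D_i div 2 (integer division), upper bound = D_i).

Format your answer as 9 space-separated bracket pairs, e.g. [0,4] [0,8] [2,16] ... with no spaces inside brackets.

Computing bounds per retry:
  i=0: D_i=min(4*2^0,15)=4, bounds=[2,4]
  i=1: D_i=min(4*2^1,15)=8, bounds=[4,8]
  i=2: D_i=min(4*2^2,15)=15, bounds=[7,15]
  i=3: D_i=min(4*2^3,15)=15, bounds=[7,15]
  i=4: D_i=min(4*2^4,15)=15, bounds=[7,15]
  i=5: D_i=min(4*2^5,15)=15, bounds=[7,15]
  i=6: D_i=min(4*2^6,15)=15, bounds=[7,15]
  i=7: D_i=min(4*2^7,15)=15, bounds=[7,15]
  i=8: D_i=min(4*2^8,15)=15, bounds=[7,15]

Answer: [2,4] [4,8] [7,15] [7,15] [7,15] [7,15] [7,15] [7,15] [7,15]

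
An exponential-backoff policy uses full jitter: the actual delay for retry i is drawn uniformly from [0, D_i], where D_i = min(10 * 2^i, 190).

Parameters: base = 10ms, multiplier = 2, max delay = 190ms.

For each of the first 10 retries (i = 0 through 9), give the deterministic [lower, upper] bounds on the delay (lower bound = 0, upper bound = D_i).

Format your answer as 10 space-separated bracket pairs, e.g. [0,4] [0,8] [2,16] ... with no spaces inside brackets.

Answer: [0,10] [0,20] [0,40] [0,80] [0,160] [0,190] [0,190] [0,190] [0,190] [0,190]

Derivation:
Computing bounds per retry:
  i=0: D_i=min(10*2^0,190)=10, bounds=[0,10]
  i=1: D_i=min(10*2^1,190)=20, bounds=[0,20]
  i=2: D_i=min(10*2^2,190)=40, bounds=[0,40]
  i=3: D_i=min(10*2^3,190)=80, bounds=[0,80]
  i=4: D_i=min(10*2^4,190)=160, bounds=[0,160]
  i=5: D_i=min(10*2^5,190)=190, bounds=[0,190]
  i=6: D_i=min(10*2^6,190)=190, bounds=[0,190]
  i=7: D_i=min(10*2^7,190)=190, bounds=[0,190]
  i=8: D_i=min(10*2^8,190)=190, bounds=[0,190]
  i=9: D_i=min(10*2^9,190)=190, bounds=[0,190]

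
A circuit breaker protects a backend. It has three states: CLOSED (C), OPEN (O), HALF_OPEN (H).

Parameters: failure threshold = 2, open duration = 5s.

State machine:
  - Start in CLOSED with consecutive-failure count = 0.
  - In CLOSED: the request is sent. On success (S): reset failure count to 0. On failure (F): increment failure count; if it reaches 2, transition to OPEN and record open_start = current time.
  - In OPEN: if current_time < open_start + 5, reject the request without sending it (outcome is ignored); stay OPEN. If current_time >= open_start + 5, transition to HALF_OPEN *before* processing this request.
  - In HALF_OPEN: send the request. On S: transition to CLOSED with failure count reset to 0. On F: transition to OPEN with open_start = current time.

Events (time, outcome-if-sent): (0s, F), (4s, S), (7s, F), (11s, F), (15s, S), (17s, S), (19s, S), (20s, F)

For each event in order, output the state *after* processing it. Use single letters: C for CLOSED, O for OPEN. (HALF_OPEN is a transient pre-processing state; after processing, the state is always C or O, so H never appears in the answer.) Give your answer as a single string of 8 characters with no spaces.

State after each event:
  event#1 t=0s outcome=F: state=CLOSED
  event#2 t=4s outcome=S: state=CLOSED
  event#3 t=7s outcome=F: state=CLOSED
  event#4 t=11s outcome=F: state=OPEN
  event#5 t=15s outcome=S: state=OPEN
  event#6 t=17s outcome=S: state=CLOSED
  event#7 t=19s outcome=S: state=CLOSED
  event#8 t=20s outcome=F: state=CLOSED

Answer: CCCOOCCC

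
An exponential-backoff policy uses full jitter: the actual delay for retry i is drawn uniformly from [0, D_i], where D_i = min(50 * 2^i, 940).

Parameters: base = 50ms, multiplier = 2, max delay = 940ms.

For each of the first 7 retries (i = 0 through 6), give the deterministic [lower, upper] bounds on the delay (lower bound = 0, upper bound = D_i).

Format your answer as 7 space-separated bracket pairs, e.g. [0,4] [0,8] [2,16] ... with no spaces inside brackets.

Answer: [0,50] [0,100] [0,200] [0,400] [0,800] [0,940] [0,940]

Derivation:
Computing bounds per retry:
  i=0: D_i=min(50*2^0,940)=50, bounds=[0,50]
  i=1: D_i=min(50*2^1,940)=100, bounds=[0,100]
  i=2: D_i=min(50*2^2,940)=200, bounds=[0,200]
  i=3: D_i=min(50*2^3,940)=400, bounds=[0,400]
  i=4: D_i=min(50*2^4,940)=800, bounds=[0,800]
  i=5: D_i=min(50*2^5,940)=940, bounds=[0,940]
  i=6: D_i=min(50*2^6,940)=940, bounds=[0,940]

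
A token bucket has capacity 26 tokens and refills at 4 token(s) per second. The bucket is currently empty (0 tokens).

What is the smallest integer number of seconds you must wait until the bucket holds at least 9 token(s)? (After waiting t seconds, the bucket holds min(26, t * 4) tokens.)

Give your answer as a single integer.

Need t * 4 >= 9, so t >= 9/4.
Smallest integer t = ceil(9/4) = 3.

Answer: 3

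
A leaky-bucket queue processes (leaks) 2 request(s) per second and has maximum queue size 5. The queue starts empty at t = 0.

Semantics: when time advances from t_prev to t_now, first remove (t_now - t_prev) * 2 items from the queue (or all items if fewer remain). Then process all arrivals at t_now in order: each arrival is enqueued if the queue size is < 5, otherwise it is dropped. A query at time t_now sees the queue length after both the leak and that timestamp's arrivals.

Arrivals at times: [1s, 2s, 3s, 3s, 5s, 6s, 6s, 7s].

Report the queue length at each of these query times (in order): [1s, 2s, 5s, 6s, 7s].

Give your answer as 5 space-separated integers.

Queue lengths at query times:
  query t=1s: backlog = 1
  query t=2s: backlog = 1
  query t=5s: backlog = 1
  query t=6s: backlog = 2
  query t=7s: backlog = 1

Answer: 1 1 1 2 1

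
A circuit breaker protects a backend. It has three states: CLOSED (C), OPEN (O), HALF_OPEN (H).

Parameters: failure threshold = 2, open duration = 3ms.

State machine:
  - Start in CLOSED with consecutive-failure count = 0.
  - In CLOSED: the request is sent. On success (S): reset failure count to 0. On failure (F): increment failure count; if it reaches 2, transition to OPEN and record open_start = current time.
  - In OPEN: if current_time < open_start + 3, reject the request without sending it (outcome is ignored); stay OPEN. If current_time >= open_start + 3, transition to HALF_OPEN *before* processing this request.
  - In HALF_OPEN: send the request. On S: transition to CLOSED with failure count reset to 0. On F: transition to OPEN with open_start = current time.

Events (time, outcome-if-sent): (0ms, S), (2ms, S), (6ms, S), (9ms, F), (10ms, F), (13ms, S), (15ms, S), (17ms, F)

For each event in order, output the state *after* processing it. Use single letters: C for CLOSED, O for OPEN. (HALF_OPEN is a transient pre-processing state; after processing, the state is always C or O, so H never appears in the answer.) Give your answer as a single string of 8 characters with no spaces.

State after each event:
  event#1 t=0ms outcome=S: state=CLOSED
  event#2 t=2ms outcome=S: state=CLOSED
  event#3 t=6ms outcome=S: state=CLOSED
  event#4 t=9ms outcome=F: state=CLOSED
  event#5 t=10ms outcome=F: state=OPEN
  event#6 t=13ms outcome=S: state=CLOSED
  event#7 t=15ms outcome=S: state=CLOSED
  event#8 t=17ms outcome=F: state=CLOSED

Answer: CCCCOCCC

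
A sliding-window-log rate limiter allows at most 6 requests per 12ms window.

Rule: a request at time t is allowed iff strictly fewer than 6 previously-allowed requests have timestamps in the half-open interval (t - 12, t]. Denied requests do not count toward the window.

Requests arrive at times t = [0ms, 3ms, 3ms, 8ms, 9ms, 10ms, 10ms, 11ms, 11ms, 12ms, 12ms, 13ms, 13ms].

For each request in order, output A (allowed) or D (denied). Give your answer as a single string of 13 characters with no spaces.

Answer: AAAAAADDDADDD

Derivation:
Tracking allowed requests in the window:
  req#1 t=0ms: ALLOW
  req#2 t=3ms: ALLOW
  req#3 t=3ms: ALLOW
  req#4 t=8ms: ALLOW
  req#5 t=9ms: ALLOW
  req#6 t=10ms: ALLOW
  req#7 t=10ms: DENY
  req#8 t=11ms: DENY
  req#9 t=11ms: DENY
  req#10 t=12ms: ALLOW
  req#11 t=12ms: DENY
  req#12 t=13ms: DENY
  req#13 t=13ms: DENY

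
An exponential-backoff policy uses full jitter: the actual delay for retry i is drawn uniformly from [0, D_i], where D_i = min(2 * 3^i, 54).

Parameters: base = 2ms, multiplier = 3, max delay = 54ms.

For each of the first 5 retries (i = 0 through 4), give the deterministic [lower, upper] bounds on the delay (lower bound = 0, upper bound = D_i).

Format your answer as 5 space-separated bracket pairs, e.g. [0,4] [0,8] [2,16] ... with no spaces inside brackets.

Computing bounds per retry:
  i=0: D_i=min(2*3^0,54)=2, bounds=[0,2]
  i=1: D_i=min(2*3^1,54)=6, bounds=[0,6]
  i=2: D_i=min(2*3^2,54)=18, bounds=[0,18]
  i=3: D_i=min(2*3^3,54)=54, bounds=[0,54]
  i=4: D_i=min(2*3^4,54)=54, bounds=[0,54]

Answer: [0,2] [0,6] [0,18] [0,54] [0,54]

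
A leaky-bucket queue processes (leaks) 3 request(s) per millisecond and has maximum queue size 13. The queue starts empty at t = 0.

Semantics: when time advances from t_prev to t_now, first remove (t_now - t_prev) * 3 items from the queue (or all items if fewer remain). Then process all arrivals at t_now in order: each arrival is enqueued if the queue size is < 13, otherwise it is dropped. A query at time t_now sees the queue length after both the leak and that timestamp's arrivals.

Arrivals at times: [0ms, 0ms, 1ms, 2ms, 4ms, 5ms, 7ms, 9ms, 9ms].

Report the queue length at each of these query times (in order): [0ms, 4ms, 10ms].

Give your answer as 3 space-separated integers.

Answer: 2 1 0

Derivation:
Queue lengths at query times:
  query t=0ms: backlog = 2
  query t=4ms: backlog = 1
  query t=10ms: backlog = 0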